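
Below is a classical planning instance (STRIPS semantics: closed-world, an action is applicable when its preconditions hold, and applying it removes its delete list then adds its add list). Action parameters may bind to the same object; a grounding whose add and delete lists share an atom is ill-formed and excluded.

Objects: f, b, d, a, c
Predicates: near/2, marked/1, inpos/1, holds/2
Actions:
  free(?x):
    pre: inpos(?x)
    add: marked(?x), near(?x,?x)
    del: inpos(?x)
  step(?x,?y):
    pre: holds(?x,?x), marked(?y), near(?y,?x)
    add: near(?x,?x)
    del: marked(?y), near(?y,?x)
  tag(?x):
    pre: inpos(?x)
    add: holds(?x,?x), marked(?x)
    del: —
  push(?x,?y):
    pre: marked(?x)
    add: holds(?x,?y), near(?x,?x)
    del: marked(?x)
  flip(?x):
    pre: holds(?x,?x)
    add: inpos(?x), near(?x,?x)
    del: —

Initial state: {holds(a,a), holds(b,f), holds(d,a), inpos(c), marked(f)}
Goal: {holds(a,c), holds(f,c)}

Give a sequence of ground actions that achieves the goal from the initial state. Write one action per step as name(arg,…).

1. push(f,c)  →  {holds(a,a), holds(b,f), holds(d,a), holds(f,c), inpos(c), near(f,f)}
2. flip(a)  →  {holds(a,a), holds(b,f), holds(d,a), holds(f,c), inpos(a), inpos(c), near(a,a), near(f,f)}
3. free(a)  →  {holds(a,a), holds(b,f), holds(d,a), holds(f,c), inpos(c), marked(a), near(a,a), near(f,f)}
4. push(a,c)  →  {holds(a,a), holds(a,c), holds(b,f), holds(d,a), holds(f,c), inpos(c), near(a,a), near(f,f)}

push(f,c); flip(a); free(a); push(a,c)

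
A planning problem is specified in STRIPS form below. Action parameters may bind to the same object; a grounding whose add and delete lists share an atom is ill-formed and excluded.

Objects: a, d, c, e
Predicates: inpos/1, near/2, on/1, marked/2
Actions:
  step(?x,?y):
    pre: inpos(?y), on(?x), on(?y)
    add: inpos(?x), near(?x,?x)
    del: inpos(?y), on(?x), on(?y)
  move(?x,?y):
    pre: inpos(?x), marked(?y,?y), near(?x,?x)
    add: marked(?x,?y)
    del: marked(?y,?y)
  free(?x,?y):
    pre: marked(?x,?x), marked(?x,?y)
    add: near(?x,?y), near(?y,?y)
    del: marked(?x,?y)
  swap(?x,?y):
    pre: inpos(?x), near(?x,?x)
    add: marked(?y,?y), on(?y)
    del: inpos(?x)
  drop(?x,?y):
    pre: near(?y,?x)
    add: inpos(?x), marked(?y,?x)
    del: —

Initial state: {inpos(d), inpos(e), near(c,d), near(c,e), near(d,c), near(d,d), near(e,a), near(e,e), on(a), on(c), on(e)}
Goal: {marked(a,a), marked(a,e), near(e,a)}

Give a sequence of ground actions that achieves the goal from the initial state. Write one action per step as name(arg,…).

1. step(a,e)  →  {inpos(a), inpos(d), near(a,a), near(c,d), near(c,e), near(d,c), near(d,d), near(e,a), near(e,e), on(c)}
2. swap(a,e)  →  {inpos(d), marked(e,e), near(a,a), near(c,d), near(c,e), near(d,c), near(d,d), near(e,a), near(e,e), on(c), on(e)}
3. drop(a,a)  →  {inpos(a), inpos(d), marked(a,a), marked(e,e), near(a,a), near(c,d), near(c,e), near(d,c), near(d,d), near(e,a), near(e,e), on(c), on(e)}
4. move(a,e)  →  {inpos(a), inpos(d), marked(a,a), marked(a,e), near(a,a), near(c,d), near(c,e), near(d,c), near(d,d), near(e,a), near(e,e), on(c), on(e)}

step(a,e); swap(a,e); drop(a,a); move(a,e)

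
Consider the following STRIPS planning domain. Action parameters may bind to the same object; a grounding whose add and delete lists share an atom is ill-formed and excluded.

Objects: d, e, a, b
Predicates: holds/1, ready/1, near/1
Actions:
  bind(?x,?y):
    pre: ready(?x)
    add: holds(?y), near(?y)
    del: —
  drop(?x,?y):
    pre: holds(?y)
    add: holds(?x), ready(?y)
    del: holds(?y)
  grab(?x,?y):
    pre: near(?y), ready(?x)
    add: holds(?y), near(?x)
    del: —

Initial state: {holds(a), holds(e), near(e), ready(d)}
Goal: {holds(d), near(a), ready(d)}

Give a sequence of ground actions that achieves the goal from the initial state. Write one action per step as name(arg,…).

bind(d,d); bind(d,a)

1. bind(d,d)  →  {holds(a), holds(d), holds(e), near(d), near(e), ready(d)}
2. bind(d,a)  →  {holds(a), holds(d), holds(e), near(a), near(d), near(e), ready(d)}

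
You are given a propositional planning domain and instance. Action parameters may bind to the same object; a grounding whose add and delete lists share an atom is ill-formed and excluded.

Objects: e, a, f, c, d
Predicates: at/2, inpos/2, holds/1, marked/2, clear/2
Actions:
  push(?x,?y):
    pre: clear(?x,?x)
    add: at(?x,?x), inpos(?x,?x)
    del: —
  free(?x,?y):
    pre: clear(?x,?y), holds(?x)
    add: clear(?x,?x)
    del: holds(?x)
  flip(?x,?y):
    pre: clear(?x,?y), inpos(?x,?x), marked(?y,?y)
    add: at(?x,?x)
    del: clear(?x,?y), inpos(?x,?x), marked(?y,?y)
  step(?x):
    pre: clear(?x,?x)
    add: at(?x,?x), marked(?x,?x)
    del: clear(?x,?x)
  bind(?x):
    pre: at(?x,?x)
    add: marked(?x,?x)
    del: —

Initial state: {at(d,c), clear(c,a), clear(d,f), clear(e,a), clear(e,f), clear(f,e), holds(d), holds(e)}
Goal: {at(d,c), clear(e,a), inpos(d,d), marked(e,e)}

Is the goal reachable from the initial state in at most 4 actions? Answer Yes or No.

Yes

1. free(e,a)  →  {at(d,c), clear(c,a), clear(d,f), clear(e,a), clear(e,e), clear(e,f), clear(f,e), holds(d)}
2. free(d,f)  →  {at(d,c), clear(c,a), clear(d,d), clear(d,f), clear(e,a), clear(e,e), clear(e,f), clear(f,e)}
3. push(d,e)  →  {at(d,c), at(d,d), clear(c,a), clear(d,d), clear(d,f), clear(e,a), clear(e,e), clear(e,f), clear(f,e), inpos(d,d)}
4. step(e)  →  {at(d,c), at(d,d), at(e,e), clear(c,a), clear(d,d), clear(d,f), clear(e,a), clear(e,f), clear(f,e), inpos(d,d), marked(e,e)}
optimal plan length = 4; 4 ≤ 4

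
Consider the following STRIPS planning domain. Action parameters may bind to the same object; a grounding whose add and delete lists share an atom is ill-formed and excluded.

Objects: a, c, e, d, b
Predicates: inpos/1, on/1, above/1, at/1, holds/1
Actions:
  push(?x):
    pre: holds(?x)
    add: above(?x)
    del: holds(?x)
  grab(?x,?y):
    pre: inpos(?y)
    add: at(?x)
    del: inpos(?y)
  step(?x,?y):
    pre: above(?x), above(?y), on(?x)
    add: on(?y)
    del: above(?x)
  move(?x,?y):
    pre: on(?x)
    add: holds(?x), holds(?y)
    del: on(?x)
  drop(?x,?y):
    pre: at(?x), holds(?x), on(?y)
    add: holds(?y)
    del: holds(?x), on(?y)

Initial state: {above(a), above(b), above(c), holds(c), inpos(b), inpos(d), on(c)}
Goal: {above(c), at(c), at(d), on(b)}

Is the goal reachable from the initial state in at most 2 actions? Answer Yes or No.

No

1. grab(c,d)  →  {above(a), above(b), above(c), at(c), holds(c), inpos(b), on(c)}
2. grab(d,b)  →  {above(a), above(b), above(c), at(c), at(d), holds(c), on(c)}
3. step(c,b)  →  {above(a), above(b), at(c), at(d), holds(c), on(b), on(c)}
4. push(c)  →  {above(a), above(b), above(c), at(c), at(d), on(b), on(c)}
optimal plan length = 4; 4 > 2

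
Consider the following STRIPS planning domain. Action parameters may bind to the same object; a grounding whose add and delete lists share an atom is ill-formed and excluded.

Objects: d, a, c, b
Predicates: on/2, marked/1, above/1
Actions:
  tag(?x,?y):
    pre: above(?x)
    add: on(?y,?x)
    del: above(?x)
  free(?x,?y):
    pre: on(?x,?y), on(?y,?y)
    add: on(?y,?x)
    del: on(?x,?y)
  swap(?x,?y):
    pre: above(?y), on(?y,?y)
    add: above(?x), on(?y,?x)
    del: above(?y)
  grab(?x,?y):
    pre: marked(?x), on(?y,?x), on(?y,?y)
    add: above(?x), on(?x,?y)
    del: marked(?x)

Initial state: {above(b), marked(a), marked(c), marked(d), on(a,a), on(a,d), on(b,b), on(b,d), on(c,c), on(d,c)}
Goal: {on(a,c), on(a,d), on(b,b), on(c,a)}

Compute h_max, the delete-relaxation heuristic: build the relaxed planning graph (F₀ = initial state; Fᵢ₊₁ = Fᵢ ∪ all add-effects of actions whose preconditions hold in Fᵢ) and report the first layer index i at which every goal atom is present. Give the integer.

2

F0 = init (10 atoms)
F1 = F0 ∪ {above(a), above(c), above(d), on(a,b), on(b,a), on(b,c), on(c,b), on(c,d), on(d,a), on(d,b)}  (20 atoms)
F2 = F1 ∪ {on(a,c), on(c,a), on(d,d)}  (23 atoms)
goal ⊆ F2  ⇒  h_max = 2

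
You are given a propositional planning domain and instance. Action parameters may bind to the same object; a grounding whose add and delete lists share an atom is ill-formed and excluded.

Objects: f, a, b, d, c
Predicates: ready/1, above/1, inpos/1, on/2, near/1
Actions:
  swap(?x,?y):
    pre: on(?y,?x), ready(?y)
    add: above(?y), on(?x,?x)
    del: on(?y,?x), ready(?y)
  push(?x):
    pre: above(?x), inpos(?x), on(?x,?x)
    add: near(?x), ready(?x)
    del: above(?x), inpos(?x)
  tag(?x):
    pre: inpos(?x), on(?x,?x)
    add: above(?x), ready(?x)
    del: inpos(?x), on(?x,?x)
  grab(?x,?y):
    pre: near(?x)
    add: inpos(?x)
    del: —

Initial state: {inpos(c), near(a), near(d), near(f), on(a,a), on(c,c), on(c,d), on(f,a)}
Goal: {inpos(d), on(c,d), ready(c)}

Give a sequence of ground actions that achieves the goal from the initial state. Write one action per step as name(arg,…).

1. tag(c)  →  {above(c), near(a), near(d), near(f), on(a,a), on(c,d), on(f,a), ready(c)}
2. grab(d,f)  →  {above(c), inpos(d), near(a), near(d), near(f), on(a,a), on(c,d), on(f,a), ready(c)}

tag(c); grab(d,f)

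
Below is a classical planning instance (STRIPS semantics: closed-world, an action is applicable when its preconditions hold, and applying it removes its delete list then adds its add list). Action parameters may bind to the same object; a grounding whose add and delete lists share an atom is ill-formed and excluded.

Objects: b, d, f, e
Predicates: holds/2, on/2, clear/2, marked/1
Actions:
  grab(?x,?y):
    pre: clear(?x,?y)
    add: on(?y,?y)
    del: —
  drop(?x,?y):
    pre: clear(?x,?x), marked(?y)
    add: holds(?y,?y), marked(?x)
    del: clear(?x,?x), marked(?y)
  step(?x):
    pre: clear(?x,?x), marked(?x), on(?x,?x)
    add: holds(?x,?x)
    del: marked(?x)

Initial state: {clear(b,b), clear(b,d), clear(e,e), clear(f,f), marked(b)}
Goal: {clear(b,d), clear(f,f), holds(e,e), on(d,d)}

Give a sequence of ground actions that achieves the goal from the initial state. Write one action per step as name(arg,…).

grab(b,d); drop(e,b); drop(b,e)

1. grab(b,d)  →  {clear(b,b), clear(b,d), clear(e,e), clear(f,f), marked(b), on(d,d)}
2. drop(e,b)  →  {clear(b,b), clear(b,d), clear(f,f), holds(b,b), marked(e), on(d,d)}
3. drop(b,e)  →  {clear(b,d), clear(f,f), holds(b,b), holds(e,e), marked(b), on(d,d)}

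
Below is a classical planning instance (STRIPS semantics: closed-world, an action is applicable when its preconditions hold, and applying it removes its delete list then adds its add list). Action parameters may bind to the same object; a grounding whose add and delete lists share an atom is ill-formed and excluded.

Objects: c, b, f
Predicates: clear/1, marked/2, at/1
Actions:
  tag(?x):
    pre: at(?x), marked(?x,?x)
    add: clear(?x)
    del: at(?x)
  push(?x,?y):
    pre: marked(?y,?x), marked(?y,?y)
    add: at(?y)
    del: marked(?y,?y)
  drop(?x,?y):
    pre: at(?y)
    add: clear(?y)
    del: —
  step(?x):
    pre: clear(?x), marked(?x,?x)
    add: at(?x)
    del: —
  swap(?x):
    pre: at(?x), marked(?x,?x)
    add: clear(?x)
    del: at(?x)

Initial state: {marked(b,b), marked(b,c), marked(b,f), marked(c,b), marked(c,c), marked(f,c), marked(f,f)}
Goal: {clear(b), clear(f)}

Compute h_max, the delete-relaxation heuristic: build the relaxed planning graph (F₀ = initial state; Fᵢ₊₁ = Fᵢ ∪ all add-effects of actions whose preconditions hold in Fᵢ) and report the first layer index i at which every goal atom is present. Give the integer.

2

F0 = init (7 atoms)
F1 = F0 ∪ {at(b), at(c), at(f)}  (10 atoms)
F2 = F1 ∪ {clear(b), clear(c), clear(f)}  (13 atoms)
goal ⊆ F2  ⇒  h_max = 2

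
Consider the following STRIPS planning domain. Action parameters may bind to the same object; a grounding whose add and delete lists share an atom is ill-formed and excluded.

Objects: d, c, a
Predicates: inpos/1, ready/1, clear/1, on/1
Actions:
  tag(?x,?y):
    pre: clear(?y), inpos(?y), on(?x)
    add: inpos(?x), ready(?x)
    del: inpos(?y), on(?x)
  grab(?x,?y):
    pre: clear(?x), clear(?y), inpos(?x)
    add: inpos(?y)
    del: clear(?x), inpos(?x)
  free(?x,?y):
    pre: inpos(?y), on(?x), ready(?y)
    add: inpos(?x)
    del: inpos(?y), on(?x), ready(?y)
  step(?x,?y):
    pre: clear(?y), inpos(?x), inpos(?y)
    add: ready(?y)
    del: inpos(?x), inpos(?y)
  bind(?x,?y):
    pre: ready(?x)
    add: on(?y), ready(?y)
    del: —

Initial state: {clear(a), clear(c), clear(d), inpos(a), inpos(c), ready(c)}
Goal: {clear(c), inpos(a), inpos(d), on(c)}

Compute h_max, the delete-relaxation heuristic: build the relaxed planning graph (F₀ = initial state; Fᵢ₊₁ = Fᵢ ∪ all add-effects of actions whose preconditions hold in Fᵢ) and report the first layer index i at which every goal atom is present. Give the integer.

1

F0 = init (6 atoms)
F1 = F0 ∪ {inpos(d), on(a), on(c), on(d), ready(a), ready(d)}  (12 atoms)
goal ⊆ F1  ⇒  h_max = 1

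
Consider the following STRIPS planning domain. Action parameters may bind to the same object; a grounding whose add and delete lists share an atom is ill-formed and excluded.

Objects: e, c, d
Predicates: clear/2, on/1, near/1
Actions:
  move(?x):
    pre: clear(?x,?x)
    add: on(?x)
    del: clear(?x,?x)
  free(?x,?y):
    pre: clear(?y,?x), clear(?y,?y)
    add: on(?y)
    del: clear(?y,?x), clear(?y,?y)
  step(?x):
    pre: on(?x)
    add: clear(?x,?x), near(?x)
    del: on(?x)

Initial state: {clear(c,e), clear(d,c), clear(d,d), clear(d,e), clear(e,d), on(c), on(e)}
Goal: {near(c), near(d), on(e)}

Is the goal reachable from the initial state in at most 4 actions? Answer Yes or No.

Yes

1. move(d)  →  {clear(c,e), clear(d,c), clear(d,e), clear(e,d), on(c), on(d), on(e)}
2. step(c)  →  {clear(c,c), clear(c,e), clear(d,c), clear(d,e), clear(e,d), near(c), on(d), on(e)}
3. step(d)  →  {clear(c,c), clear(c,e), clear(d,c), clear(d,d), clear(d,e), clear(e,d), near(c), near(d), on(e)}
optimal plan length = 3; 3 ≤ 4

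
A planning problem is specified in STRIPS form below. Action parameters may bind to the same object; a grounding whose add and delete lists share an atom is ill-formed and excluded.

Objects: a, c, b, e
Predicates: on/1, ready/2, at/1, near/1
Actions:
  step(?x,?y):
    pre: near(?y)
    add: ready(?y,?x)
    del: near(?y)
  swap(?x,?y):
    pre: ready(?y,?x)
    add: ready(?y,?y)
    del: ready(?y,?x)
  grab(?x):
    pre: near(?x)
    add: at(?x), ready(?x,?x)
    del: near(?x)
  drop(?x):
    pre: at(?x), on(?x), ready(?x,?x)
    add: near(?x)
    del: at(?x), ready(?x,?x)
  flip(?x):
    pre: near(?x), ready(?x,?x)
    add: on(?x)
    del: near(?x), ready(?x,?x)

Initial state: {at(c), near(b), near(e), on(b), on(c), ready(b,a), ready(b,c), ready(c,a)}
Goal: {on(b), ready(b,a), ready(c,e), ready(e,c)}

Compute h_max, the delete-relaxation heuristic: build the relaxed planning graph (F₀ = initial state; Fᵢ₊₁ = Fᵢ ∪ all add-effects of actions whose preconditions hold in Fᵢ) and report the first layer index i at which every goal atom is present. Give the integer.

3

F0 = init (8 atoms)
F1 = F0 ∪ {at(b), at(e), ready(b,b), ready(b,e), ready(c,c), ready(e,a), ready(e,b), ready(e,c), ready(e,e)}  (17 atoms)
F2 = F1 ∪ {near(c), on(e)}  (19 atoms)
F3 = F2 ∪ {ready(c,b), ready(c,e)}  (21 atoms)
goal ⊆ F3  ⇒  h_max = 3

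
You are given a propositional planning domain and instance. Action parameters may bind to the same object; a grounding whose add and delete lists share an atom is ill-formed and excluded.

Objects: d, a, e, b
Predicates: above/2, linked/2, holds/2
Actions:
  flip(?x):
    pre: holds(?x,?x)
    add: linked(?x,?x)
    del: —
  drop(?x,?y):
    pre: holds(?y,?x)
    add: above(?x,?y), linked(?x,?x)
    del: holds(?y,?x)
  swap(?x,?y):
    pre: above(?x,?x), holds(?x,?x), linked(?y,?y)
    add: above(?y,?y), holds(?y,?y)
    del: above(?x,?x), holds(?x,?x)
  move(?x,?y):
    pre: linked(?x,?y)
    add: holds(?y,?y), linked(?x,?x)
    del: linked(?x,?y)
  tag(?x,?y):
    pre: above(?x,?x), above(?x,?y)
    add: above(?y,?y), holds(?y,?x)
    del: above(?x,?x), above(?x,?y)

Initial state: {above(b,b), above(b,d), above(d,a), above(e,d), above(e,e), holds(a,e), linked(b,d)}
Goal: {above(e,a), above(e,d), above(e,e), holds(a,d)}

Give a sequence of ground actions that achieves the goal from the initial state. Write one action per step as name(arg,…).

drop(e,a); tag(b,d); tag(d,a)

1. drop(e,a)  →  {above(b,b), above(b,d), above(d,a), above(e,a), above(e,d), above(e,e), linked(b,d), linked(e,e)}
2. tag(b,d)  →  {above(d,a), above(d,d), above(e,a), above(e,d), above(e,e), holds(d,b), linked(b,d), linked(e,e)}
3. tag(d,a)  →  {above(a,a), above(e,a), above(e,d), above(e,e), holds(a,d), holds(d,b), linked(b,d), linked(e,e)}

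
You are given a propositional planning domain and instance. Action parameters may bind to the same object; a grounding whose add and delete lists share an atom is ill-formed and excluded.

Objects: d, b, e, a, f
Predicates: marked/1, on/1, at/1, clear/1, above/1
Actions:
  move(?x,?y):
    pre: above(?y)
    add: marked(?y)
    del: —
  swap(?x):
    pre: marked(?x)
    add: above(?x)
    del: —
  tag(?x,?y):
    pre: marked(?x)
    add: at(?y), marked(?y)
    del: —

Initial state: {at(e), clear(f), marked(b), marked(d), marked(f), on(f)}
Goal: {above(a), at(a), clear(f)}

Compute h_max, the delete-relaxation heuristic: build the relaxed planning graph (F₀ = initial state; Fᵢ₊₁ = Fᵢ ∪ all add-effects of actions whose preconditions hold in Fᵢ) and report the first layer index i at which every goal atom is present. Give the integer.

F0 = init (6 atoms)
F1 = F0 ∪ {above(b), above(d), above(f), at(a), at(b), at(d), at(f), marked(a), marked(e)}  (15 atoms)
F2 = F1 ∪ {above(a), above(e)}  (17 atoms)
goal ⊆ F2  ⇒  h_max = 2

2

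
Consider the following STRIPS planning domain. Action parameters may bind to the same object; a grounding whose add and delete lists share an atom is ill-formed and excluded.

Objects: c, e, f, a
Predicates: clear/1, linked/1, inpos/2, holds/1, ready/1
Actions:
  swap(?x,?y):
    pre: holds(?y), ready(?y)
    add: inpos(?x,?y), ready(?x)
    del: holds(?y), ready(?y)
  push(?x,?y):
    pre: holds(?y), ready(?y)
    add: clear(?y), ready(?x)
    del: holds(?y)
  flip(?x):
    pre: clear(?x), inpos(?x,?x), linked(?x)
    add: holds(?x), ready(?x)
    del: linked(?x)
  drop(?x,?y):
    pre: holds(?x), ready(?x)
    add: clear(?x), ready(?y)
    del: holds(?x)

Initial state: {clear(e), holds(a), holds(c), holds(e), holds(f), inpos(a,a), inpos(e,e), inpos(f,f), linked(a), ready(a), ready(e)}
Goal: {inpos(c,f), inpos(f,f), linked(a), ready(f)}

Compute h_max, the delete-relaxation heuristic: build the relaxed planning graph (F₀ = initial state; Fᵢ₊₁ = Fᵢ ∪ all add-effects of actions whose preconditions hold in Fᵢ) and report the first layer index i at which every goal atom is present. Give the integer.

F0 = init (11 atoms)
F1 = F0 ∪ {clear(a), inpos(a,e), inpos(c,a), inpos(c,e), inpos(e,a), inpos(f,a), inpos(f,e), ready(c), ready(f)}  (20 atoms)
F2 = F1 ∪ {clear(c), clear(f), inpos(a,c), inpos(a,f), inpos(c,f), inpos(e,c), inpos(e,f), inpos(f,c)}  (28 atoms)
goal ⊆ F2  ⇒  h_max = 2

2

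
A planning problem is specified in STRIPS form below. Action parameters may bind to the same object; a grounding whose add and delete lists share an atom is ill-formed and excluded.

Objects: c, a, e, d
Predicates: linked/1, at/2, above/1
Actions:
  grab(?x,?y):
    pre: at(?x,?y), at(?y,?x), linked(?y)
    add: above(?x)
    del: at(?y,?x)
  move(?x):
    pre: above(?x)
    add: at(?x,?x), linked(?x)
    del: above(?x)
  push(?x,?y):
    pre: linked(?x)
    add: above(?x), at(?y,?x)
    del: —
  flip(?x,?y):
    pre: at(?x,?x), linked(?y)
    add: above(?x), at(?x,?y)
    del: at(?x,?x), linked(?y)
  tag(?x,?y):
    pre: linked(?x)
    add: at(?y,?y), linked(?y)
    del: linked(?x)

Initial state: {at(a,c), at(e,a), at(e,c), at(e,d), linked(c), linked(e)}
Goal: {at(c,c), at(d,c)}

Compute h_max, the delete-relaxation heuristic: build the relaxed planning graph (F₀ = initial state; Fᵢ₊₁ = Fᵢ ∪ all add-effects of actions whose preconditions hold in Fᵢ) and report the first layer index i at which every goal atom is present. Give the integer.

F0 = init (6 atoms)
F1 = F0 ∪ {above(c), above(e), at(a,a), at(a,e), at(c,c), at(c,e), at(d,c), at(d,d), at(d,e), at(e,e), linked(a), linked(d)}  (18 atoms)
goal ⊆ F1  ⇒  h_max = 1

1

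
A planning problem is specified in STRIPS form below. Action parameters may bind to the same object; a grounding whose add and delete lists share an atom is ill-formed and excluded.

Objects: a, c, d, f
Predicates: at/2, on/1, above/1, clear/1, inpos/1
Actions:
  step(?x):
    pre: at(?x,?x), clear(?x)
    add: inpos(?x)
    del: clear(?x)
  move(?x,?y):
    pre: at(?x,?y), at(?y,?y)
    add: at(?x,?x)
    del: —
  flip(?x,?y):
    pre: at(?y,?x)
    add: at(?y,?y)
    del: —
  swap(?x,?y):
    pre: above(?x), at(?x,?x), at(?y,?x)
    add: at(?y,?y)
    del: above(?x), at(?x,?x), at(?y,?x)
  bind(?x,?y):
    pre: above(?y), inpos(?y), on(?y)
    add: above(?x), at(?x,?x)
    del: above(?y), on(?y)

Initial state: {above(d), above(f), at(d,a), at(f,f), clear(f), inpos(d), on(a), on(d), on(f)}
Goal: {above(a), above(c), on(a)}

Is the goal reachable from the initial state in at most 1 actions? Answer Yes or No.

No

1. step(f)  →  {above(d), above(f), at(d,a), at(f,f), inpos(d), inpos(f), on(a), on(d), on(f)}
2. bind(a,d)  →  {above(a), above(f), at(a,a), at(d,a), at(f,f), inpos(d), inpos(f), on(a), on(f)}
3. bind(c,f)  →  {above(a), above(c), at(a,a), at(c,c), at(d,a), at(f,f), inpos(d), inpos(f), on(a)}
optimal plan length = 3; 3 > 1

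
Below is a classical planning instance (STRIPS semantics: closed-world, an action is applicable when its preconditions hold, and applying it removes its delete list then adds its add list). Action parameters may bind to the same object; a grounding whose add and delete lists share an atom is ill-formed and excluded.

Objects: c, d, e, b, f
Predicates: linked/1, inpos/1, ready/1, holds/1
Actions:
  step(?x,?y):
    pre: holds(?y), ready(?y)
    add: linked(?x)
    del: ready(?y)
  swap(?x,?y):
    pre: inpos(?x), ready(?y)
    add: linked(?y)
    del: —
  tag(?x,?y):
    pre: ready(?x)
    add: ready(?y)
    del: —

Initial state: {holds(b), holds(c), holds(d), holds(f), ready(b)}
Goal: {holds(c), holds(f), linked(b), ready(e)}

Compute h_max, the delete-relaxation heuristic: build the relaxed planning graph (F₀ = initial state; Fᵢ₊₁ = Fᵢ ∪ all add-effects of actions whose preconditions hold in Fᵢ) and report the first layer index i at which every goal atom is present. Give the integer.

F0 = init (5 atoms)
F1 = F0 ∪ {linked(b), linked(c), linked(d), linked(e), linked(f), ready(c), ready(d), ready(e), ready(f)}  (14 atoms)
goal ⊆ F1  ⇒  h_max = 1

1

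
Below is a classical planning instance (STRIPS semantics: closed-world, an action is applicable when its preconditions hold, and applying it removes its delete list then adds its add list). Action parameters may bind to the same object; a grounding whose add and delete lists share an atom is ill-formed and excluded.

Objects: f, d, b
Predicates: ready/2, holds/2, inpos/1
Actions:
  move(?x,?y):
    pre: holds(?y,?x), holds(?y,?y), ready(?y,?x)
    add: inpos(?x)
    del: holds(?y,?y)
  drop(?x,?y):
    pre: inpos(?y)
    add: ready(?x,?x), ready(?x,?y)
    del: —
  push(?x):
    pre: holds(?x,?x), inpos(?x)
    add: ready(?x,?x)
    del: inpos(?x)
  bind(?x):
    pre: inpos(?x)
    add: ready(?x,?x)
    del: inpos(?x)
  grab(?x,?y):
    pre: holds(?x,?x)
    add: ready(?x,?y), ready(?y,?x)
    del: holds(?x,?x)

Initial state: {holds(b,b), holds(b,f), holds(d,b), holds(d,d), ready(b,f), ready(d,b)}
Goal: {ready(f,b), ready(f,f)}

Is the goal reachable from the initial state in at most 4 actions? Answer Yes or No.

Yes

1. move(b,d)  →  {holds(b,b), holds(b,f), holds(d,b), inpos(b), ready(b,f), ready(d,b)}
2. drop(f,b)  →  {holds(b,b), holds(b,f), holds(d,b), inpos(b), ready(b,f), ready(d,b), ready(f,b), ready(f,f)}
optimal plan length = 2; 2 ≤ 4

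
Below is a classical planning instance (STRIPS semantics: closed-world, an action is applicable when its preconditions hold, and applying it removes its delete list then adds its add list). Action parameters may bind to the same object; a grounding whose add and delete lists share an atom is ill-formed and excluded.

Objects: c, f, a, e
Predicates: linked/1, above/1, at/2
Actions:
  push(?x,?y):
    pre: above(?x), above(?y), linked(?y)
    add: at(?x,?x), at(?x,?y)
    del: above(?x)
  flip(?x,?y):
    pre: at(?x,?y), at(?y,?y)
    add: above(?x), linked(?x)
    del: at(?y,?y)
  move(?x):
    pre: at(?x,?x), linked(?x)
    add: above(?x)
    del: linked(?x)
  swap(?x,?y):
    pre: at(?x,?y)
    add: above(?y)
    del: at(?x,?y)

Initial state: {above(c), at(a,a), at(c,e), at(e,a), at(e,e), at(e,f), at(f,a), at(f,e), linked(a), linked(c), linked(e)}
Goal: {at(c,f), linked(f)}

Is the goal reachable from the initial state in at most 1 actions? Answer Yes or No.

No

1. flip(f,a)  →  {above(c), above(f), at(c,e), at(e,a), at(e,e), at(e,f), at(f,a), at(f,e), linked(a), linked(c), linked(e), linked(f)}
2. push(c,f)  →  {above(f), at(c,c), at(c,e), at(c,f), at(e,a), at(e,e), at(e,f), at(f,a), at(f,e), linked(a), linked(c), linked(e), linked(f)}
optimal plan length = 2; 2 > 1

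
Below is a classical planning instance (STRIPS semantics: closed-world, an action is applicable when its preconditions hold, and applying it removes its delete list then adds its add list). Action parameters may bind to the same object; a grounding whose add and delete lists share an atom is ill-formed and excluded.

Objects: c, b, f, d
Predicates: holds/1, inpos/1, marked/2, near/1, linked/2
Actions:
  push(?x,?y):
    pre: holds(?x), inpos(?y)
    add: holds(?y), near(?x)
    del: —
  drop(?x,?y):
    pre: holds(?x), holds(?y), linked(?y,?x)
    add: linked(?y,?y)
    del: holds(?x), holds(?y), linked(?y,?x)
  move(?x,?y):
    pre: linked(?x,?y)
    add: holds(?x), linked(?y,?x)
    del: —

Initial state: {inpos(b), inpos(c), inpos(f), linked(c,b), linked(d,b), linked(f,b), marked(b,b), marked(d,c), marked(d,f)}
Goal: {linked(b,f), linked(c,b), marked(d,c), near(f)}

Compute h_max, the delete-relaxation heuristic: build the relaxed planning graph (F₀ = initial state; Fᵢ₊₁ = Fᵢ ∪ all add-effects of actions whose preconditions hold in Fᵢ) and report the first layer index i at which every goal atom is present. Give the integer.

2

F0 = init (9 atoms)
F1 = F0 ∪ {holds(c), holds(d), holds(f), linked(b,c), linked(b,d), linked(b,f)}  (15 atoms)
F2 = F1 ∪ {holds(b), near(c), near(d), near(f)}  (19 atoms)
goal ⊆ F2  ⇒  h_max = 2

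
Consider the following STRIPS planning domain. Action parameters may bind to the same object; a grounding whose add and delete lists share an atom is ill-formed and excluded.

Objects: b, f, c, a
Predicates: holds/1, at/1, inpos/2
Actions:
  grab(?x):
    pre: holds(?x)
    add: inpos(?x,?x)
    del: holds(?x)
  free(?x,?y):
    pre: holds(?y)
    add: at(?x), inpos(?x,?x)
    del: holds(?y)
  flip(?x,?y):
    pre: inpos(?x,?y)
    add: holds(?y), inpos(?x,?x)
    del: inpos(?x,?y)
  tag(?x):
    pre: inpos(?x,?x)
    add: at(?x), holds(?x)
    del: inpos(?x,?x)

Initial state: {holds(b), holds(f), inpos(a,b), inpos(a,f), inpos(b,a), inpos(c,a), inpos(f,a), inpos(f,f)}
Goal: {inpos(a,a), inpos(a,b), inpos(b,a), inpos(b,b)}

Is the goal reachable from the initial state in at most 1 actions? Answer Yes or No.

No

1. grab(b)  →  {holds(f), inpos(a,b), inpos(a,f), inpos(b,a), inpos(b,b), inpos(c,a), inpos(f,a), inpos(f,f)}
2. free(a,f)  →  {at(a), inpos(a,a), inpos(a,b), inpos(a,f), inpos(b,a), inpos(b,b), inpos(c,a), inpos(f,a), inpos(f,f)}
optimal plan length = 2; 2 > 1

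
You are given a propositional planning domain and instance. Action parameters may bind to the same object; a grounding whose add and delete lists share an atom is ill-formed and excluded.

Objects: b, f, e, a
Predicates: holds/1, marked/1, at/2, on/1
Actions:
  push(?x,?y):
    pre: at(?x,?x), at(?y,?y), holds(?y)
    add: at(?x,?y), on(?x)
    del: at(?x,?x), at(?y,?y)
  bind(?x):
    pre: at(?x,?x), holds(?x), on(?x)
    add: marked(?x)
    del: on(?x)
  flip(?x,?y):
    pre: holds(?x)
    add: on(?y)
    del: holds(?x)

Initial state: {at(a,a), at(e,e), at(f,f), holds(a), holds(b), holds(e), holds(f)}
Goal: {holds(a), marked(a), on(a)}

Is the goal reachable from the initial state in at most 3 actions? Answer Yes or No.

1. flip(b,a)  →  {at(a,a), at(e,e), at(f,f), holds(a), holds(e), holds(f), on(a)}
2. bind(a)  →  {at(a,a), at(e,e), at(f,f), holds(a), holds(e), holds(f), marked(a)}
3. push(a,f)  →  {at(a,f), at(e,e), holds(a), holds(e), holds(f), marked(a), on(a)}
optimal plan length = 3; 3 ≤ 3

Yes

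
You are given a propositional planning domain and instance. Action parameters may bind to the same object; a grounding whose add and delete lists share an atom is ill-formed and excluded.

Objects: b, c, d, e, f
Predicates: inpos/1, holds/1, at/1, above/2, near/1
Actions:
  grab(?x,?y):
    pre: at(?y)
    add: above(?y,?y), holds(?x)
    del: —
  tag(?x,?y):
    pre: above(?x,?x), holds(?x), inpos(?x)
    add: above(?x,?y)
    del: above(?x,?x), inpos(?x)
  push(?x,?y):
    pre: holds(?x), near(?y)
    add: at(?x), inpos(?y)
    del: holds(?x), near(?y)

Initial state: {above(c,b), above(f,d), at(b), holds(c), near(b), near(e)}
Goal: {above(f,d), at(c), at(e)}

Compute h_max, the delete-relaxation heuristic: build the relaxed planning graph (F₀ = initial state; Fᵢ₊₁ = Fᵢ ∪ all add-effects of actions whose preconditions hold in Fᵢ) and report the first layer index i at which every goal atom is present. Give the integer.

F0 = init (6 atoms)
F1 = F0 ∪ {above(b,b), at(c), holds(b), holds(d), holds(e), holds(f), inpos(b), inpos(e)}  (14 atoms)
F2 = F1 ∪ {above(b,c), above(b,d), above(b,e), above(b,f), above(c,c), at(d), at(e), at(f)}  (22 atoms)
goal ⊆ F2  ⇒  h_max = 2

2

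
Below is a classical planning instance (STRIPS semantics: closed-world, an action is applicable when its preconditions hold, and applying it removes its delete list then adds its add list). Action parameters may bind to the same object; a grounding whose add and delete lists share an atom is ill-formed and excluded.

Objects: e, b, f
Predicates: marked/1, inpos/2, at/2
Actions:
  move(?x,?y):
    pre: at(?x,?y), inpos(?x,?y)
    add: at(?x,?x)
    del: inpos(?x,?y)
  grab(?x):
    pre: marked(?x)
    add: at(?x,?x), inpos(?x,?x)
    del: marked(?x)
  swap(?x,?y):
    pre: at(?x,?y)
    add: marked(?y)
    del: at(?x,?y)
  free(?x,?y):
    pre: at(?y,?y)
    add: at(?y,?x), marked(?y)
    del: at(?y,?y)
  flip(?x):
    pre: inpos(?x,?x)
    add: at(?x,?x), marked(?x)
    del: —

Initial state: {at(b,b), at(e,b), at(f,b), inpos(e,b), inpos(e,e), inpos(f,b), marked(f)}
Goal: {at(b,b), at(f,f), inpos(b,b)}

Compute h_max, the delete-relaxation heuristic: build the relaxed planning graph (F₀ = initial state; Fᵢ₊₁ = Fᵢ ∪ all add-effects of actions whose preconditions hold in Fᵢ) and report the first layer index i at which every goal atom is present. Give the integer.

2

F0 = init (7 atoms)
F1 = F0 ∪ {at(b,e), at(b,f), at(e,e), at(f,f), inpos(f,f), marked(b), marked(e)}  (14 atoms)
F2 = F1 ∪ {at(e,f), at(f,e), inpos(b,b)}  (17 atoms)
goal ⊆ F2  ⇒  h_max = 2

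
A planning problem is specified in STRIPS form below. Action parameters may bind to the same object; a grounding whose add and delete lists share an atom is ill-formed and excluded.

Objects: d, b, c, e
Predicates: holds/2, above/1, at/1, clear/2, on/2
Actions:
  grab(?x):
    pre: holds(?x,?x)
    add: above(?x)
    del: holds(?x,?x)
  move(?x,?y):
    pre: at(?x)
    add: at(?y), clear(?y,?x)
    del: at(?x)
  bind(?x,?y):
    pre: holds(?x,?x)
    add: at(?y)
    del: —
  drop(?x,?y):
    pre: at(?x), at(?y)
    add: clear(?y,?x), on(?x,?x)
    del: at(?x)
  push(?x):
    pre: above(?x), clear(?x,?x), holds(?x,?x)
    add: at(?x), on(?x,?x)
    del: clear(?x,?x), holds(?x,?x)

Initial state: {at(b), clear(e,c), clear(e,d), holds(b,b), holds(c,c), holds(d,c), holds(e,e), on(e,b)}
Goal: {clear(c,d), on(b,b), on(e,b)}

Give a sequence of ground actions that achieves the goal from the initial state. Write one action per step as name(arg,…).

bind(b,d); move(d,c); drop(b,b)

1. bind(b,d)  →  {at(b), at(d), clear(e,c), clear(e,d), holds(b,b), holds(c,c), holds(d,c), holds(e,e), on(e,b)}
2. move(d,c)  →  {at(b), at(c), clear(c,d), clear(e,c), clear(e,d), holds(b,b), holds(c,c), holds(d,c), holds(e,e), on(e,b)}
3. drop(b,b)  →  {at(c), clear(b,b), clear(c,d), clear(e,c), clear(e,d), holds(b,b), holds(c,c), holds(d,c), holds(e,e), on(b,b), on(e,b)}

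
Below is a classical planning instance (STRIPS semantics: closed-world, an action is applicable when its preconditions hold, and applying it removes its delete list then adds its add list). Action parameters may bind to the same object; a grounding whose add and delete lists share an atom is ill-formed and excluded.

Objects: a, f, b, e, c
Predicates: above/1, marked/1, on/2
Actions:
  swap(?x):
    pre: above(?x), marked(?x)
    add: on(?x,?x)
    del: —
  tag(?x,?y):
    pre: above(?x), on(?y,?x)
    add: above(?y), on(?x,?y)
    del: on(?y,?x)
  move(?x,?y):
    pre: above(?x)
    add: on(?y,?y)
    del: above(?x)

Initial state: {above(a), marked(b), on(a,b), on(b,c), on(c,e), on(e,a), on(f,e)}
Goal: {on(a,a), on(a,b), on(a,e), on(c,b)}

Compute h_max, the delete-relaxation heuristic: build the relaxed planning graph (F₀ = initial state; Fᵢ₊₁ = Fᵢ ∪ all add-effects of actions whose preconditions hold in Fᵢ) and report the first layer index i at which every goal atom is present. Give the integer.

F0 = init (7 atoms)
F1 = F0 ∪ {above(e), on(a,a), on(a,e), on(b,b), on(c,c), on(e,e), on(f,f)}  (14 atoms)
F2 = F1 ∪ {above(c), above(f), on(e,c), on(e,f)}  (18 atoms)
F3 = F2 ∪ {above(b), on(c,b)}  (20 atoms)
goal ⊆ F3  ⇒  h_max = 3

3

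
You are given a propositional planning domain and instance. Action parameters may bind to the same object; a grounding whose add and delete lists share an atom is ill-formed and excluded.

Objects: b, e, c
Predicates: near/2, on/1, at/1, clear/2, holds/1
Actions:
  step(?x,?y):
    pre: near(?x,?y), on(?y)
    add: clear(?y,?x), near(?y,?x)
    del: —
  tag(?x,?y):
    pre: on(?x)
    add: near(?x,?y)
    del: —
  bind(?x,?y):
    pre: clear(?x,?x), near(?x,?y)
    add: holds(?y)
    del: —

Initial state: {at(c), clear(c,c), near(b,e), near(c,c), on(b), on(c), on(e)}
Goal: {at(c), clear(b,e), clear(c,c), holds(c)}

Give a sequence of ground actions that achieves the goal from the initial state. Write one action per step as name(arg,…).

1. step(b,e)  →  {at(c), clear(c,c), clear(e,b), near(b,e), near(c,c), near(e,b), on(b), on(c), on(e)}
2. step(e,b)  →  {at(c), clear(b,e), clear(c,c), clear(e,b), near(b,e), near(c,c), near(e,b), on(b), on(c), on(e)}
3. bind(c,c)  →  {at(c), clear(b,e), clear(c,c), clear(e,b), holds(c), near(b,e), near(c,c), near(e,b), on(b), on(c), on(e)}

step(b,e); step(e,b); bind(c,c)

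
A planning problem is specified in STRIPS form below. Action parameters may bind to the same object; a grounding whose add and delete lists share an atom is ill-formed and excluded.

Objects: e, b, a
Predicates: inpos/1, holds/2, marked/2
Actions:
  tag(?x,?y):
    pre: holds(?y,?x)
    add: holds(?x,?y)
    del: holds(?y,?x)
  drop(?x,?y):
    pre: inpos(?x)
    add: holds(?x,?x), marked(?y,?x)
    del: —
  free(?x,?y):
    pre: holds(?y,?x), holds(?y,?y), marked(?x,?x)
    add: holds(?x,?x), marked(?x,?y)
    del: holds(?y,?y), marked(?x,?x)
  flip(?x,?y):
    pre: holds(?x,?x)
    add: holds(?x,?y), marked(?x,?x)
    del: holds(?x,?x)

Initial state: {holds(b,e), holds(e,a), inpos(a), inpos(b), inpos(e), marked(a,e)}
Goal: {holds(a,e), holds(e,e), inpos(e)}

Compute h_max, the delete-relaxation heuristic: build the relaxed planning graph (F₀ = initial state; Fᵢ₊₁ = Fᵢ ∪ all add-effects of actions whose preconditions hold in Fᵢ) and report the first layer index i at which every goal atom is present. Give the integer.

F0 = init (6 atoms)
F1 = F0 ∪ {holds(a,a), holds(a,e), holds(b,b), holds(e,b), holds(e,e), marked(a,a), marked(a,b), marked(b,a), marked(b,b), marked(b,e), marked(e,a), marked(e,b), marked(e,e)}  (19 atoms)
goal ⊆ F1  ⇒  h_max = 1

1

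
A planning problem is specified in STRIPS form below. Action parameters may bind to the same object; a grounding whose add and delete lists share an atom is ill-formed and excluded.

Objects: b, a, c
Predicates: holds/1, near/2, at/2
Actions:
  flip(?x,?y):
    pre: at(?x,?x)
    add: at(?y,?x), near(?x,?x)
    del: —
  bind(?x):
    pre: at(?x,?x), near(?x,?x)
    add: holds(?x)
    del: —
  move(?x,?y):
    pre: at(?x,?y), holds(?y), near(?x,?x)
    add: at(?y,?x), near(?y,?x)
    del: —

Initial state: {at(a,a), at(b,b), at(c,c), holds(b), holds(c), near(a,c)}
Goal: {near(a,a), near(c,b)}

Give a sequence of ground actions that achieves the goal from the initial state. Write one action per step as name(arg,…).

flip(b,b); flip(a,b); flip(c,b); move(b,c)

1. flip(b,b)  →  {at(a,a), at(b,b), at(c,c), holds(b), holds(c), near(a,c), near(b,b)}
2. flip(a,b)  →  {at(a,a), at(b,a), at(b,b), at(c,c), holds(b), holds(c), near(a,a), near(a,c), near(b,b)}
3. flip(c,b)  →  {at(a,a), at(b,a), at(b,b), at(b,c), at(c,c), holds(b), holds(c), near(a,a), near(a,c), near(b,b), near(c,c)}
4. move(b,c)  →  {at(a,a), at(b,a), at(b,b), at(b,c), at(c,b), at(c,c), holds(b), holds(c), near(a,a), near(a,c), near(b,b), near(c,b), near(c,c)}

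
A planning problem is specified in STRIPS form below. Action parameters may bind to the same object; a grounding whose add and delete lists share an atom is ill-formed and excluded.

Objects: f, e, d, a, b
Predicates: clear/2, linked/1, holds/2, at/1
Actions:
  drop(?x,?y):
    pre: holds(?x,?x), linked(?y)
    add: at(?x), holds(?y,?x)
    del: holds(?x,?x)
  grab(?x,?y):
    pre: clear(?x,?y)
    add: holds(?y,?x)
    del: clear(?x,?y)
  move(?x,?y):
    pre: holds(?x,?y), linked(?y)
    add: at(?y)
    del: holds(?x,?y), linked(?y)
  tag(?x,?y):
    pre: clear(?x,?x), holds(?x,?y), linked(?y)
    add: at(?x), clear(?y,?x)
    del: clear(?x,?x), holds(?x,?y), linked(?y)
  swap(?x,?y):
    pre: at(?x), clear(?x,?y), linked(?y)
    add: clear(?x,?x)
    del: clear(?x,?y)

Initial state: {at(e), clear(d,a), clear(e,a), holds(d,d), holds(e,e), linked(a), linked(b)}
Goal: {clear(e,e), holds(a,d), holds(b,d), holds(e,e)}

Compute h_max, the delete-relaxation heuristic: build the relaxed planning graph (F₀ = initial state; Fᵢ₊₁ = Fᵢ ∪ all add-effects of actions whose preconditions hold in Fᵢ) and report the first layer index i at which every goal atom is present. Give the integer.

1

F0 = init (7 atoms)
F1 = F0 ∪ {at(d), clear(e,e), holds(a,d), holds(a,e), holds(b,d), holds(b,e)}  (13 atoms)
goal ⊆ F1  ⇒  h_max = 1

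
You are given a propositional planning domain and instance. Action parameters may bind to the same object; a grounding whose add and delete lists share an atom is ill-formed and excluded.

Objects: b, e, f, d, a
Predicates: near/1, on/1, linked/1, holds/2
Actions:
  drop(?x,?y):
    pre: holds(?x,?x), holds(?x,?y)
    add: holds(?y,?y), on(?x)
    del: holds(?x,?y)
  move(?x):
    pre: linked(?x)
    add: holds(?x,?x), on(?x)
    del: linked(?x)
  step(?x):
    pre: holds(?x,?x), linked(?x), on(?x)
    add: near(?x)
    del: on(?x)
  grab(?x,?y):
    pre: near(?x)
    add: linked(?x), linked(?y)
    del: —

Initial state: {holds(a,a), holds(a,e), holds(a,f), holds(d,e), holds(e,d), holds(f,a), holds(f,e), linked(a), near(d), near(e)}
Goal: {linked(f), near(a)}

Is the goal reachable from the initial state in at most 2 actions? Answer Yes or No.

1. drop(a,e)  →  {holds(a,a), holds(a,f), holds(d,e), holds(e,d), holds(e,e), holds(f,a), holds(f,e), linked(a), near(d), near(e), on(a)}
2. step(a)  →  {holds(a,a), holds(a,f), holds(d,e), holds(e,d), holds(e,e), holds(f,a), holds(f,e), linked(a), near(a), near(d), near(e)}
3. grab(e,f)  →  {holds(a,a), holds(a,f), holds(d,e), holds(e,d), holds(e,e), holds(f,a), holds(f,e), linked(a), linked(e), linked(f), near(a), near(d), near(e)}
optimal plan length = 3; 3 > 2

No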